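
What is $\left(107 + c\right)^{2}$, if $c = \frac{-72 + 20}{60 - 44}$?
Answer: $\frac{172225}{16} \approx 10764.0$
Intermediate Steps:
$c = - \frac{13}{4}$ ($c = - \frac{52}{16} = \left(-52\right) \frac{1}{16} = - \frac{13}{4} \approx -3.25$)
$\left(107 + c\right)^{2} = \left(107 - \frac{13}{4}\right)^{2} = \left(\frac{415}{4}\right)^{2} = \frac{172225}{16}$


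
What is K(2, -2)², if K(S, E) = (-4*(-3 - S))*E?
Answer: 1600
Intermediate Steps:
K(S, E) = E*(12 + 4*S) (K(S, E) = (12 + 4*S)*E = E*(12 + 4*S))
K(2, -2)² = (4*(-2)*(3 + 2))² = (4*(-2)*5)² = (-40)² = 1600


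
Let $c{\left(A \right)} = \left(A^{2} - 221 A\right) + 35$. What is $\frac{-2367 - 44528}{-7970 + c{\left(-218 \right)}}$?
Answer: $- \frac{46895}{87767} \approx -0.53431$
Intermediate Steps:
$c{\left(A \right)} = 35 + A^{2} - 221 A$
$\frac{-2367 - 44528}{-7970 + c{\left(-218 \right)}} = \frac{-2367 - 44528}{-7970 + \left(35 + \left(-218\right)^{2} - -48178\right)} = - \frac{46895}{-7970 + \left(35 + 47524 + 48178\right)} = - \frac{46895}{-7970 + 95737} = - \frac{46895}{87767}$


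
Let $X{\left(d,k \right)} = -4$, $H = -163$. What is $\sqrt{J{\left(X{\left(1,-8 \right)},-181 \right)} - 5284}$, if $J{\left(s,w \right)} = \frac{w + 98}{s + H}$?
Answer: $\frac{i \sqrt{147351615}}{167} \approx 72.688 i$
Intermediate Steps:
$J{\left(s,w \right)} = \frac{98 + w}{-163 + s}$ ($J{\left(s,w \right)} = \frac{w + 98}{s - 163} = \frac{98 + w}{-163 + s}$)
$\sqrt{J{\left(X{\left(1,-8 \right)},-181 \right)} - 5284} = \sqrt{\frac{98 - 181}{-163 - 4} - 5284} = \sqrt{\frac{1}{-167} \left(-83\right) - 5284} = \sqrt{\left(- \frac{1}{167}\right) \left(-83\right) - 5284} = \sqrt{\frac{83}{167} - 5284} = \sqrt{- \frac{882345}{167}} = \frac{i \sqrt{147351615}}{167}$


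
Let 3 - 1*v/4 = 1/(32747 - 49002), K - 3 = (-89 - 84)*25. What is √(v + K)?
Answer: I*√1138809792730/16255 ≈ 65.651*I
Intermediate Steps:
K = -4322 (K = 3 + (-89 - 84)*25 = 3 - 173*25 = 3 - 4325 = -4322)
v = 195064/16255 (v = 12 - 4/(32747 - 49002) = 12 - 4/(-16255) = 12 - 4*(-1/16255) = 12 + 4/16255 = 195064/16255 ≈ 12.000)
√(v + K) = √(195064/16255 - 4322) = √(-70059046/16255) = I*√1138809792730/16255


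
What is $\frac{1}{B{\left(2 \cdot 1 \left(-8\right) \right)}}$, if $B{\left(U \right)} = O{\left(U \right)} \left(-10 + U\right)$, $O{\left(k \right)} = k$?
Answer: $\frac{1}{416} \approx 0.0024038$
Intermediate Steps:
$B{\left(U \right)} = U \left(-10 + U\right)$
$\frac{1}{B{\left(2 \cdot 1 \left(-8\right) \right)}} = \frac{1}{2 \cdot 1 \left(-8\right) \left(-10 + 2 \cdot 1 \left(-8\right)\right)} = \frac{1}{2 \left(-8\right) \left(-10 + 2 \left(-8\right)\right)} = \frac{1}{\left(-16\right) \left(-10 - 16\right)} = \frac{1}{\left(-16\right) \left(-26\right)} = \frac{1}{416}$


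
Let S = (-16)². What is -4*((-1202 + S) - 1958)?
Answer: 11616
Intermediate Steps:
S = 256
-4*((-1202 + S) - 1958) = -4*((-1202 + 256) - 1958) = -4*(-946 - 1958) = -4*(-2904) = 11616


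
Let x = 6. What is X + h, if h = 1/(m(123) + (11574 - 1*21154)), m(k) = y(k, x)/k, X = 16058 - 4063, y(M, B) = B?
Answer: 4711372069/392778 ≈ 11995.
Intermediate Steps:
X = 11995
m(k) = 6/k
h = -41/392778 (h = 1/(6/123 + (11574 - 1*21154)) = 1/(6*(1/123) + (11574 - 21154)) = 1/(2/41 - 9580) = 1/(-392778/41) = -41/392778 ≈ -0.00010438)
X + h = 11995 - 41/392778 = 4711372069/392778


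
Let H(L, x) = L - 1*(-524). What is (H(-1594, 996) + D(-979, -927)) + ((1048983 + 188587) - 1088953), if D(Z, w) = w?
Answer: 146620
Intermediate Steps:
H(L, x) = 524 + L (H(L, x) = L + 524 = 524 + L)
(H(-1594, 996) + D(-979, -927)) + ((1048983 + 188587) - 1088953) = ((524 - 1594) - 927) + ((1048983 + 188587) - 1088953) = (-1070 - 927) + (1237570 - 1088953) = -1997 + 148617 = 146620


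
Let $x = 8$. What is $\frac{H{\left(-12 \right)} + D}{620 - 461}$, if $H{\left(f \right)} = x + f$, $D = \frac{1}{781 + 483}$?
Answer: $- \frac{1685}{66992} \approx -0.025152$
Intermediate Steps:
$D = \frac{1}{1264} \approx 0.00079114$
$H{\left(f \right)} = 8 + f$
$\frac{H{\left(-12 \right)} + D}{620 - 461} = \frac{\left(8 - 12\right) + \frac{1}{1264}}{620 - 461} = \frac{-4 + \frac{1}{1264}}{159} = \left(- \frac{5055}{1264}\right) \frac{1}{159} = - \frac{1685}{66992}$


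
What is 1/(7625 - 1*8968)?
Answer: -1/1343 ≈ -0.00074460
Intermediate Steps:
1/(7625 - 1*8968) = 1/(7625 - 8968) = 1/(-1343) = -1/1343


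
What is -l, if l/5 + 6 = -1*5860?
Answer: 29330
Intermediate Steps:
l = -29330 (l = -30 + 5*(-1*5860) = -30 + 5*(-5860) = -30 - 29300 = -29330)
-l = -1*(-29330) = 29330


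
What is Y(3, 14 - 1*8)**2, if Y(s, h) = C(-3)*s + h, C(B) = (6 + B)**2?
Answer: 1089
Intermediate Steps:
Y(s, h) = h + 9*s (Y(s, h) = (6 - 3)**2*s + h = 3**2*s + h = 9*s + h = h + 9*s)
Y(3, 14 - 1*8)**2 = ((14 - 1*8) + 9*3)**2 = ((14 - 8) + 27)**2 = (6 + 27)**2 = 33**2 = 1089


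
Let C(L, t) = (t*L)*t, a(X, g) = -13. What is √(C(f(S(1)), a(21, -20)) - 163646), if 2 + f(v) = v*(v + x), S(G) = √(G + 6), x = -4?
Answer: √(-162801 - 676*√7) ≈ 405.7*I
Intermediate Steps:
S(G) = √(6 + G)
f(v) = -2 + v*(-4 + v) (f(v) = -2 + v*(v - 4) = -2 + v*(-4 + v))
C(L, t) = L*t² (C(L, t) = (L*t)*t = L*t²)
√(C(f(S(1)), a(21, -20)) - 163646) = √((-2 + (√(6 + 1))² - 4*√(6 + 1))*(-13)² - 163646) = √((-2 + (√7)² - 4*√7)*169 - 163646) = √((-2 + 7 - 4*√7)*169 - 163646) = √((5 - 4*√7)*169 - 163646) = √((845 - 676*√7) - 163646) = √(-162801 - 676*√7)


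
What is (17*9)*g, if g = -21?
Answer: -3213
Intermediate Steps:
(17*9)*g = (17*9)*(-21) = 153*(-21) = -3213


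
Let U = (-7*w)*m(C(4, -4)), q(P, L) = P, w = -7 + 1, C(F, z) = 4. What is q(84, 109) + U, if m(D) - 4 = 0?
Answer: 252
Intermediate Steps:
m(D) = 4 (m(D) = 4 + 0 = 4)
w = -6
U = 168 (U = -7*(-6)*4 = 42*4 = 168)
q(84, 109) + U = 84 + 168 = 252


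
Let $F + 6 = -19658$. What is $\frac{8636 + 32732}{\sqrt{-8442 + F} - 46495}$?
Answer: $- \frac{1923405160}{2161813131} - \frac{41368 i \sqrt{28106}}{2161813131} \approx -0.88972 - 0.0032081 i$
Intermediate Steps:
$F = -19664$ ($F = -6 - 19658 = -19664$)
$\frac{8636 + 32732}{\sqrt{-8442 + F} - 46495} = \frac{8636 + 32732}{\sqrt{-8442 - 19664} - 46495} = \frac{41368}{\sqrt{-28106} - 46495} = \frac{41368}{i \sqrt{28106} - 46495} = \frac{41368}{-46495 + i \sqrt{28106}}$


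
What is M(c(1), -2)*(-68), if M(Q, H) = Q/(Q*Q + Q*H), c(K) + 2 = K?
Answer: 68/3 ≈ 22.667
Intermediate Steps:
c(K) = -2 + K
M(Q, H) = Q/(Q² + H*Q)
M(c(1), -2)*(-68) = -68/(-2 + (-2 + 1)) = -68/(-2 - 1) = -68/(-3) = -⅓*(-68) = 68/3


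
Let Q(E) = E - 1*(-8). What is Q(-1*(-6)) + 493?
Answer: 507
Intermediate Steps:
Q(E) = 8 + E (Q(E) = E + 8 = 8 + E)
Q(-1*(-6)) + 493 = (8 - 1*(-6)) + 493 = (8 + 6) + 493 = 14 + 493 = 507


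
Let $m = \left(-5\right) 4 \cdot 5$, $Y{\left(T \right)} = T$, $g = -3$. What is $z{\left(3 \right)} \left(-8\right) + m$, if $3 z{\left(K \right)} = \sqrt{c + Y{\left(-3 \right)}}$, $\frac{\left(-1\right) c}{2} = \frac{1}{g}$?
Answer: $-100 - \frac{8 i \sqrt{21}}{9} \approx -100.0 - 4.0734 i$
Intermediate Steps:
$c = \frac{2}{3}$ ($c = - \frac{2}{-3} = \left(-2\right) \left(- \frac{1}{3}\right) = \frac{2}{3} \approx 0.66667$)
$z{\left(K \right)} = \frac{i \sqrt{21}}{9}$ ($z{\left(K \right)} = \frac{\sqrt{\frac{2}{3} - 3}}{3} = \frac{\sqrt{- \frac{7}{3}}}{3} = \frac{\frac{1}{3} i \sqrt{21}}{3} = \frac{i \sqrt{21}}{9}$)
$m = -100$ ($m = \left(-20\right) 5 = -100$)
$z{\left(3 \right)} \left(-8\right) + m = \frac{i \sqrt{21}}{9} \left(-8\right) - 100 = - \frac{8 i \sqrt{21}}{9} - 100 = -100 - \frac{8 i \sqrt{21}}{9}$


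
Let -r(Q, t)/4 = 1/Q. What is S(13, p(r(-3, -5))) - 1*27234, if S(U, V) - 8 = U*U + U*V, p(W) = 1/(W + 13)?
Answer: -1163412/43 ≈ -27056.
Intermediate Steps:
r(Q, t) = -4/Q
p(W) = 1/(13 + W)
S(U, V) = 8 + U**2 + U*V (S(U, V) = 8 + (U*U + U*V) = 8 + (U**2 + U*V) = 8 + U**2 + U*V)
S(13, p(r(-3, -5))) - 1*27234 = (8 + 13**2 + 13/(13 - 4/(-3))) - 1*27234 = (8 + 169 + 13/(13 - 4*(-1/3))) - 27234 = (8 + 169 + 13/(13 + 4/3)) - 27234 = (8 + 169 + 13/(43/3)) - 27234 = (8 + 169 + 13*(3/43)) - 27234 = (8 + 169 + 39/43) - 27234 = 7650/43 - 27234 = -1163412/43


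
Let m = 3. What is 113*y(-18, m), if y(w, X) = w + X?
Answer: -1695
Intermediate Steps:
y(w, X) = X + w
113*y(-18, m) = 113*(3 - 18) = 113*(-15) = -1695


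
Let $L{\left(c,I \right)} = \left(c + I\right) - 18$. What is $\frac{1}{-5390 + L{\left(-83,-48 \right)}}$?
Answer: $- \frac{1}{5539} \approx -0.00018054$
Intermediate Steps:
$L{\left(c,I \right)} = -18 + I + c$ ($L{\left(c,I \right)} = \left(I + c\right) - 18 = -18 + I + c$)
$\frac{1}{-5390 + L{\left(-83,-48 \right)}} = \frac{1}{-5390 - 149} = \frac{1}{-5539} = - \frac{1}{5539}$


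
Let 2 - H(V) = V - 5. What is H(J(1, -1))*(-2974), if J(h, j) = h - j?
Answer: -14870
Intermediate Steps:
H(V) = 7 - V (H(V) = 2 - (V - 5) = 2 - (-5 + V) = 2 + (5 - V) = 7 - V)
H(J(1, -1))*(-2974) = (7 - (1 - 1*(-1)))*(-2974) = (7 - (1 + 1))*(-2974) = (7 - 1*2)*(-2974) = (7 - 2)*(-2974) = 5*(-2974) = -14870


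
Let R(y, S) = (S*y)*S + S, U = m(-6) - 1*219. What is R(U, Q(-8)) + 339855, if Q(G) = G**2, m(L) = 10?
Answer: -516145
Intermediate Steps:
U = -209 (U = 10 - 1*219 = 10 - 219 = -209)
R(y, S) = S + y*S**2 (R(y, S) = y*S**2 + S = S + y*S**2)
R(U, Q(-8)) + 339855 = (-8)**2*(1 + (-8)**2*(-209)) + 339855 = 64*(1 + 64*(-209)) + 339855 = 64*(1 - 13376) + 339855 = 64*(-13375) + 339855 = -856000 + 339855 = -516145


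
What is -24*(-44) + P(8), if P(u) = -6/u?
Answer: 4221/4 ≈ 1055.3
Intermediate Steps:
-24*(-44) + P(8) = -24*(-44) - 6/8 = 1056 - 6*⅛ = 1056 - ¾ = 4221/4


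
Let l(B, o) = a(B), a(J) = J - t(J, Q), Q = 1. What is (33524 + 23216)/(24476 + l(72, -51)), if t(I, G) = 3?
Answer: 11348/4909 ≈ 2.3117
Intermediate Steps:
a(J) = -3 + J (a(J) = J - 1*3 = J - 3 = -3 + J)
l(B, o) = -3 + B
(33524 + 23216)/(24476 + l(72, -51)) = (33524 + 23216)/(24476 + (-3 + 72)) = 56740/(24476 + 69) = 56740/24545 = 56740*(1/24545) = 11348/4909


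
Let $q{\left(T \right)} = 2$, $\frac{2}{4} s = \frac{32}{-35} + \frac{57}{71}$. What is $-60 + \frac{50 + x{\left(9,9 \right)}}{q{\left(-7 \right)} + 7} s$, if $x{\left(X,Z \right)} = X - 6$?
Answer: $- \frac{1371262}{22365} \approx -61.313$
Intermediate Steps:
$x{\left(X,Z \right)} = -6 + X$ ($x{\left(X,Z \right)} = X - 6 = -6 + X$)
$s = - \frac{554}{2485}$ ($s = 2 \left(\frac{32}{-35} + \frac{57}{71}\right) = 2 \left(32 \left(- \frac{1}{35}\right) + 57 \cdot \frac{1}{71}\right) = 2 \left(- \frac{32}{35} + \frac{57}{71}\right) = 2 \left(- \frac{277}{2485}\right) = - \frac{554}{2485} \approx -0.22294$)
$-60 + \frac{50 + x{\left(9,9 \right)}}{q{\left(-7 \right)} + 7} s = -60 + \frac{50 + \left(-6 + 9\right)}{2 + 7} \left(- \frac{554}{2485}\right) = -60 + \frac{50 + 3}{9} \left(- \frac{554}{2485}\right) = -60 + 53 \cdot \frac{1}{9} \left(- \frac{554}{2485}\right) = -60 + \frac{53}{9} \left(- \frac{554}{2485}\right) = -60 - \frac{29362}{22365} = - \frac{1371262}{22365}$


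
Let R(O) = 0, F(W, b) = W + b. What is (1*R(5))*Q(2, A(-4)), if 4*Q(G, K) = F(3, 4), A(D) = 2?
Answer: 0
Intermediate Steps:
Q(G, K) = 7/4 (Q(G, K) = (3 + 4)/4 = (¼)*7 = 7/4)
(1*R(5))*Q(2, A(-4)) = (1*0)*(7/4) = 0*(7/4) = 0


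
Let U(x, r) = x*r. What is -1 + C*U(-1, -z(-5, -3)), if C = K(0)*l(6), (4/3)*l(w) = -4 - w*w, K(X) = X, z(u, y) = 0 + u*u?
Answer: -1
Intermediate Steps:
z(u, y) = u**2 (z(u, y) = 0 + u**2 = u**2)
l(w) = -3 - 3*w**2/4 (l(w) = 3*(-4 - w*w)/4 = 3*(-4 - w**2)/4 = -3 - 3*w**2/4)
U(x, r) = r*x
C = 0 (C = 0*(-3 - 3/4*6**2) = 0*(-3 - 3/4*36) = 0*(-3 - 27) = 0*(-30) = 0)
-1 + C*U(-1, -z(-5, -3)) = -1 + 0*(-1*(-5)**2*(-1)) = -1 + 0*(-1*25*(-1)) = -1 + 0*(-25*(-1)) = -1 + 0*25 = -1 + 0 = -1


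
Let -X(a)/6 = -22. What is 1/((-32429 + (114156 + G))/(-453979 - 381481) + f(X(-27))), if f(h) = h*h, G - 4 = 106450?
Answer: 835460/14556866859 ≈ 5.7393e-5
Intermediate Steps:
G = 106454 (G = 4 + 106450 = 106454)
X(a) = 132 (X(a) = -6*(-22) = 132)
f(h) = h²
1/((-32429 + (114156 + G))/(-453979 - 381481) + f(X(-27))) = 1/((-32429 + (114156 + 106454))/(-453979 - 381481) + 132²) = 1/((-32429 + 220610)/(-835460) + 17424) = 1/(188181*(-1/835460) + 17424) = 1/(-188181/835460 + 17424) = 1/(14556866859/835460) = 835460/14556866859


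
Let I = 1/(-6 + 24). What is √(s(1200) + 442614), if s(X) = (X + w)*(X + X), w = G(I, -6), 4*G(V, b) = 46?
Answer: 3*√372246 ≈ 1830.4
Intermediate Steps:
I = 1/18 ≈ 0.055556
G(V, b) = 23/2 (G(V, b) = (¼)*46 = 23/2)
w = 23/2 ≈ 11.500
s(X) = 2*X*(23/2 + X) (s(X) = (X + 23/2)*(X + X) = (23/2 + X)*(2*X) = 2*X*(23/2 + X))
√(s(1200) + 442614) = √(1200*(23 + 2*1200) + 442614) = √(1200*(23 + 2400) + 442614) = √(1200*2423 + 442614) = √(2907600 + 442614) = √3350214 = 3*√372246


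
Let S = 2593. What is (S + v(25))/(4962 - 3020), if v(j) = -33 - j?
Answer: 2535/1942 ≈ 1.3054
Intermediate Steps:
(S + v(25))/(4962 - 3020) = (2593 + (-33 - 1*25))/(4962 - 3020) = (2593 + (-33 - 25))/1942 = (2593 - 58)*(1/1942) = 2535*(1/1942) = 2535/1942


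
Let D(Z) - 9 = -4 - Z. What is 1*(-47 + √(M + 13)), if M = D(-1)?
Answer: -47 + √19 ≈ -42.641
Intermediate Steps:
D(Z) = 5 - Z (D(Z) = 9 + (-4 - Z) = 5 - Z)
M = 6 (M = 5 - 1*(-1) = 5 + 1 = 6)
1*(-47 + √(M + 13)) = 1*(-47 + √(6 + 13)) = 1*(-47 + √19) = -47 + √19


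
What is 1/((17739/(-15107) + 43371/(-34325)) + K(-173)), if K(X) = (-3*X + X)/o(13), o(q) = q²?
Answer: -87634573975/34214841218 ≈ -2.5613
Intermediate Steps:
K(X) = -2*X/169 (K(X) = (-3*X + X)/(13²) = -2*X/169)
1/((17739/(-15107) + 43371/(-34325)) + K(-173)) = 1/((17739/(-15107) + 43371/(-34325)) - 2/169*(-173)) = 1/((17739*(-1/15107) + 43371*(-1/34325)) + 346/169) = 1/((-17739/15107 - 43371/34325) + 346/169) = 1/(-1264096872/518547775 + 346/169) = 1/(-34214841218/87634573975) = -87634573975/34214841218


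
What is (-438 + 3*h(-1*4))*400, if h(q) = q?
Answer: -180000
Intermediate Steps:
(-438 + 3*h(-1*4))*400 = (-438 + 3*(-1*4))*400 = (-438 + 3*(-4))*400 = (-438 - 12)*400 = -450*400 = -180000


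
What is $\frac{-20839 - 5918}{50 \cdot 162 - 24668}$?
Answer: $\frac{26757}{16568} \approx 1.615$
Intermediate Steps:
$\frac{-20839 - 5918}{50 \cdot 162 - 24668} = - \frac{26757}{8100 - 24668} = - \frac{26757}{-16568} = \left(-26757\right) \left(- \frac{1}{16568}\right) = \frac{26757}{16568}$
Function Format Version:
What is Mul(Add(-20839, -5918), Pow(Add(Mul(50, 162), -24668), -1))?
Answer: Rational(26757, 16568) ≈ 1.6150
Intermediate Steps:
Mul(Add(-20839, -5918), Pow(Add(Mul(50, 162), -24668), -1)) = Mul(-26757, Pow(Add(8100, -24668), -1)) = Mul(-26757, Pow(-16568, -1)) = Mul(-26757, Rational(-1, 16568)) = Rational(26757, 16568)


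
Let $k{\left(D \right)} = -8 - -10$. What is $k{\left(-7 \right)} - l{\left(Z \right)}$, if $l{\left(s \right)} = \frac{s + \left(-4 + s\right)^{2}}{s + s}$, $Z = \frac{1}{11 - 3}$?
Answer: $- \frac{937}{16} \approx -58.563$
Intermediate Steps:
$k{\left(D \right)} = 2$ ($k{\left(D \right)} = -8 + 10 = 2$)
$Z = \frac{1}{8} \approx 0.125$
$l{\left(s \right)} = \frac{s + \left(-4 + s\right)^{2}}{2 s}$
$k{\left(-7 \right)} - l{\left(Z \right)} = 2 - \frac{\frac{1}{\frac{1}{8}} \left(\frac{1}{8} + \left(-4 + \frac{1}{8}\right)^{2}\right)}{2} = 2 - \frac{1}{2} \cdot 8 \left(\frac{1}{8} + \left(- \frac{31}{8}\right)^{2}\right) = 2 - \frac{1}{2} \cdot 8 \left(\frac{1}{8} + \frac{961}{64}\right) = 2 - \frac{1}{2} \cdot 8 \cdot \frac{969}{64} = 2 - \frac{969}{16} = - \frac{937}{16}$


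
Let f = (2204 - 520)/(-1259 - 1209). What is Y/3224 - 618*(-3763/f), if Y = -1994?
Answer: -2312985838273/678652 ≈ -3.4082e+6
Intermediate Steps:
f = -421/617 (f = 1684/(-2468) = 1684*(-1/2468) = -421/617 ≈ -0.68233)
Y/3224 - 618*(-3763/f) = -1994/3224 - 618/((-421/617/(-3763))) = -1994*1/3224 - 618/((-421/617*(-1/3763))) = -997/1612 - 618/421/2321771 = -997/1612 - 618*2321771/421 = -997/1612 - 1434854478/421 = -2312985838273/678652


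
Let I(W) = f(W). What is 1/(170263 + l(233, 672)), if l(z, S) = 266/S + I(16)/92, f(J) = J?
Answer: 1104/187970981 ≈ 5.8732e-6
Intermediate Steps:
I(W) = W
l(z, S) = 4/23 + 266/S (l(z, S) = 266/S + 16/92 = 266/S + 16*(1/92) = 266/S + 4/23 = 4/23 + 266/S)
1/(170263 + l(233, 672)) = 1/(170263 + (4/23 + 266/672)) = 1/(170263 + (4/23 + 266*(1/672))) = 1/(170263 + (4/23 + 19/48)) = 1/(170263 + 629/1104) = 1/(187970981/1104) = 1104/187970981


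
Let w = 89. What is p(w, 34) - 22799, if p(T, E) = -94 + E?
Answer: -22859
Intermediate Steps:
p(w, 34) - 22799 = (-94 + 34) - 22799 = -60 - 22799 = -22859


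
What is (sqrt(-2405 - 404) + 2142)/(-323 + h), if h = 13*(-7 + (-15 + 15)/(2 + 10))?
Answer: -119/23 - 53*I/414 ≈ -5.1739 - 0.12802*I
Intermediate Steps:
h = -91 (h = 13*(-7 + 0/12) = 13*(-7 + 0*(1/12)) = 13*(-7 + 0) = 13*(-7) = -91)
(sqrt(-2405 - 404) + 2142)/(-323 + h) = (sqrt(-2405 - 404) + 2142)/(-323 - 91) = (sqrt(-2809) + 2142)/(-414) = (53*I + 2142)*(-1/414) = (2142 + 53*I)*(-1/414) = -119/23 - 53*I/414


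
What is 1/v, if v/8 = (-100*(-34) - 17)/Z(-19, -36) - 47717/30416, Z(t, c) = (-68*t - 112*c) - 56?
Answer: -5007234/37118957 ≈ -0.13490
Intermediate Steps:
Z(t, c) = -56 - 112*c - 68*t (Z(t, c) = (-112*c - 68*t) - 56 = -56 - 112*c - 68*t)
v = -37118957/5007234 (v = 8*((-100*(-34) - 17)/(-56 - 112*(-36) - 68*(-19)) - 47717/30416) = 8*((3400 - 17)/(-56 + 4032 + 1292) - 47717*1/30416) = 8*(3383/5268 - 47717/30416) = 8*(-37118957/40057872) = -37118957/5007234 ≈ -7.4131)
1/v = 1/(-37118957/5007234) = -5007234/37118957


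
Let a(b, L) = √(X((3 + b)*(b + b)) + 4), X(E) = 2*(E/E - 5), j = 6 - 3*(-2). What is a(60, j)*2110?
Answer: 4220*I ≈ 4220.0*I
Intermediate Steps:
j = 12 (j = 6 + 6 = 12)
X(E) = -8 (X(E) = 2*(1 - 5) = 2*(-4) = -8)
a(b, L) = 2*I (a(b, L) = √(-8 + 4) = √(-4) = 2*I)
a(60, j)*2110 = (2*I)*2110 = 4220*I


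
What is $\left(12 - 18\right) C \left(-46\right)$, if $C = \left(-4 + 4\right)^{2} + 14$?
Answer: $3864$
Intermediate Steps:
$C = 14$ ($C = 0^{2} + 14 = 0 + 14 = 14$)
$\left(12 - 18\right) C \left(-46\right) = \left(12 - 18\right) 14 \left(-46\right) = \left(-6\right) 14 \left(-46\right) = \left(-84\right) \left(-46\right) = 3864$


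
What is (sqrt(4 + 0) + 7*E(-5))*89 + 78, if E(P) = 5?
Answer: 3371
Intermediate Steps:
(sqrt(4 + 0) + 7*E(-5))*89 + 78 = (sqrt(4 + 0) + 7*5)*89 + 78 = (sqrt(4) + 35)*89 + 78 = (2 + 35)*89 + 78 = 37*89 + 78 = 3293 + 78 = 3371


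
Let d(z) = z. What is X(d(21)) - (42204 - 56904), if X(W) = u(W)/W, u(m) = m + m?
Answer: 14702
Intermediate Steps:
u(m) = 2*m
X(W) = 2 (X(W) = (2*W)/W = 2)
X(d(21)) - (42204 - 56904) = 2 - (42204 - 56904) = 2 - 1*(-14700) = 2 + 14700 = 14702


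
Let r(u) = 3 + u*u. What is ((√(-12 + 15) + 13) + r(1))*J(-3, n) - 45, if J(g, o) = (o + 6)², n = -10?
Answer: 227 + 16*√3 ≈ 254.71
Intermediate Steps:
r(u) = 3 + u²
J(g, o) = (6 + o)²
((√(-12 + 15) + 13) + r(1))*J(-3, n) - 45 = ((√(-12 + 15) + 13) + (3 + 1²))*(6 - 10)² - 45 = ((√3 + 13) + (3 + 1))*(-4)² - 45 = ((13 + √3) + 4)*16 - 45 = (17 + √3)*16 - 45 = (272 + 16*√3) - 45 = 227 + 16*√3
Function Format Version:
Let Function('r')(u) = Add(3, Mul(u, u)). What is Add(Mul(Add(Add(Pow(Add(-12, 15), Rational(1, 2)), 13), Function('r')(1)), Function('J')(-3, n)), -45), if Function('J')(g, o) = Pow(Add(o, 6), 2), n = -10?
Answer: Add(227, Mul(16, Pow(3, Rational(1, 2)))) ≈ 254.71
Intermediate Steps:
Function('r')(u) = Add(3, Pow(u, 2))
Function('J')(g, o) = Pow(Add(6, o), 2)
Add(Mul(Add(Add(Pow(Add(-12, 15), Rational(1, 2)), 13), Function('r')(1)), Function('J')(-3, n)), -45) = Add(Mul(Add(Add(Pow(Add(-12, 15), Rational(1, 2)), 13), Add(3, Pow(1, 2))), Pow(Add(6, -10), 2)), -45) = Add(Mul(Add(Add(Pow(3, Rational(1, 2)), 13), Add(3, 1)), Pow(-4, 2)), -45) = Add(Mul(Add(Add(13, Pow(3, Rational(1, 2))), 4), 16), -45) = Add(Mul(Add(17, Pow(3, Rational(1, 2))), 16), -45) = Add(Add(272, Mul(16, Pow(3, Rational(1, 2)))), -45) = Add(227, Mul(16, Pow(3, Rational(1, 2))))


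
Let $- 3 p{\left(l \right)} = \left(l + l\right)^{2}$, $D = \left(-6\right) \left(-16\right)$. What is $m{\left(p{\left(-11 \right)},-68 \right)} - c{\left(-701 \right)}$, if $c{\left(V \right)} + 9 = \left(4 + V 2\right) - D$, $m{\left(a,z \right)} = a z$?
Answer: $\frac{37421}{3} \approx 12474.0$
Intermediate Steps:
$D = 96$
$p{\left(l \right)} = - \frac{4 l^{2}}{3}$ ($p{\left(l \right)} = - \frac{\left(l + l\right)^{2}}{3} = - \frac{\left(2 l\right)^{2}}{3} = - \frac{4 l^{2}}{3}$)
$c{\left(V \right)} = -101 + 2 V$ ($c{\left(V \right)} = -9 + \left(\left(4 + V 2\right) - 96\right) = -9 + \left(\left(4 + 2 V\right) - 96\right) = -9 + \left(-92 + 2 V\right) = -101 + 2 V$)
$m{\left(p{\left(-11 \right)},-68 \right)} - c{\left(-701 \right)} = - \frac{4 \left(-11\right)^{2}}{3} \left(-68\right) - \left(-101 + 2 \left(-701\right)\right) = \left(- \frac{4}{3}\right) 121 \left(-68\right) - \left(-101 - 1402\right) = \left(- \frac{484}{3}\right) \left(-68\right) - -1503 = \frac{32912}{3} + 1503 = \frac{37421}{3}$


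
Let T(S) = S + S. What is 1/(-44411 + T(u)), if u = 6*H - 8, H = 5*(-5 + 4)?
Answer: -1/44487 ≈ -2.2478e-5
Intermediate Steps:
H = -5 (H = 5*(-1) = -5)
u = -38 (u = 6*(-5) - 8 = -30 - 8 = -38)
T(S) = 2*S
1/(-44411 + T(u)) = 1/(-44411 + 2*(-38)) = 1/(-44411 - 76) = 1/(-44487) = -1/44487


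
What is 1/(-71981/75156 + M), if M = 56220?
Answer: 75156/4225198339 ≈ 1.7788e-5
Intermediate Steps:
1/(-71981/75156 + M) = 1/(-71981/75156 + 56220) = 1/(4225198339/75156) = 75156/4225198339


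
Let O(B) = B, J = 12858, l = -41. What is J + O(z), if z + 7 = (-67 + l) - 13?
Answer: 12730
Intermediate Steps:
z = -128 (z = -7 + ((-67 - 41) - 13) = -7 + (-108 - 13) = -7 - 121 = -128)
J + O(z) = 12858 - 128 = 12730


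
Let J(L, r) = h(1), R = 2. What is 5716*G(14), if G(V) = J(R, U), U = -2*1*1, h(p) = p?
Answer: 5716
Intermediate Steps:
U = -2 (U = -2*1 = -2)
J(L, r) = 1
G(V) = 1
5716*G(14) = 5716*1 = 5716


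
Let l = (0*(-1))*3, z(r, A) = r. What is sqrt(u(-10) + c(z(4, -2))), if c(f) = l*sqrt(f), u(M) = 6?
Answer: sqrt(6) ≈ 2.4495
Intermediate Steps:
l = 0 (l = 0*3 = 0)
c(f) = 0 (c(f) = 0*sqrt(f) = 0)
sqrt(u(-10) + c(z(4, -2))) = sqrt(6 + 0) = sqrt(6)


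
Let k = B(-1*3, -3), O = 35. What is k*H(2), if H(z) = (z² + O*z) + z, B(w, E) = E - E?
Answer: 0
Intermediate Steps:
B(w, E) = 0
H(z) = z² + 36*z (H(z) = (z² + 35*z) + z = z² + 36*z)
k = 0
k*H(2) = 0*(2*(36 + 2)) = 0*(2*38) = 0*76 = 0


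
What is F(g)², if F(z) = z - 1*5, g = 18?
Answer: 169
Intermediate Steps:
F(z) = -5 + z (F(z) = z - 5 = -5 + z)
F(g)² = (-5 + 18)² = 13² = 169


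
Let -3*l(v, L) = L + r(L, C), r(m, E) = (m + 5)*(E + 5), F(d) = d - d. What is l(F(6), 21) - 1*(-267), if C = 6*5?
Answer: -130/3 ≈ -43.333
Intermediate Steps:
F(d) = 0
C = 30
r(m, E) = (5 + E)*(5 + m) (r(m, E) = (5 + m)*(5 + E) = (5 + E)*(5 + m))
l(v, L) = -175/3 - 12*L (l(v, L) = -(L + (25 + 5*30 + 5*L + 30*L))/3 = -(L + (25 + 150 + 5*L + 30*L))/3 = -(L + (175 + 35*L))/3 = -(175 + 36*L)/3 = -175/3 - 12*L)
l(F(6), 21) - 1*(-267) = (-175/3 - 12*21) - 1*(-267) = (-175/3 - 252) + 267 = -931/3 + 267 = -130/3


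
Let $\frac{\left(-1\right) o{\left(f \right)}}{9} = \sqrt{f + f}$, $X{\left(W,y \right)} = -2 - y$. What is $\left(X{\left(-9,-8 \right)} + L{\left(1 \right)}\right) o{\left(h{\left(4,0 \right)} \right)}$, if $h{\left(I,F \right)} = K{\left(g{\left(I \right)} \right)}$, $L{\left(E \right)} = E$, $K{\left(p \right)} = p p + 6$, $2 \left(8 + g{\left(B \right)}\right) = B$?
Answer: $- 126 \sqrt{21} \approx -577.4$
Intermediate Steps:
$g{\left(B \right)} = -8 + \frac{B}{2}$
$K{\left(p \right)} = 6 + p^{2}$ ($K{\left(p \right)} = p^{2} + 6 = 6 + p^{2}$)
$h{\left(I,F \right)} = 6 + \left(-8 + \frac{I}{2}\right)^{2}$
$o{\left(f \right)} = - 9 \sqrt{2} \sqrt{f}$ ($o{\left(f \right)} = - 9 \sqrt{f + f} = - 9 \sqrt{2 f} = - 9 \sqrt{2} \sqrt{f}$)
$\left(X{\left(-9,-8 \right)} + L{\left(1 \right)}\right) o{\left(h{\left(4,0 \right)} \right)} = \left(\left(-2 - -8\right) + 1\right) \left(- 9 \sqrt{2} \sqrt{6 + \frac{\left(-16 + 4\right)^{2}}{4}}\right) = \left(\left(-2 + 8\right) + 1\right) \left(- 9 \sqrt{2} \sqrt{6 + \frac{\left(-12\right)^{2}}{4}}\right) = \left(6 + 1\right) \left(- 9 \sqrt{2} \sqrt{6 + \frac{1}{4} \cdot 144}\right) = 7 \left(- 9 \sqrt{2} \sqrt{6 + 36}\right) = 7 \left(- 9 \sqrt{2} \sqrt{42}\right) = 7 \left(- 18 \sqrt{21}\right) = - 126 \sqrt{21}$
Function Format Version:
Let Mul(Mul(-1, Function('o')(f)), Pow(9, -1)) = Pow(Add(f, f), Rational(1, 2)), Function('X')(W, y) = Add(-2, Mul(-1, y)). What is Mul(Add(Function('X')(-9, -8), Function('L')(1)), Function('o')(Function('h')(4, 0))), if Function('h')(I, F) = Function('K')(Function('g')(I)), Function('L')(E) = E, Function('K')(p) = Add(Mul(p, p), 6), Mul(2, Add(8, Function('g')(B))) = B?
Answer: Mul(-126, Pow(21, Rational(1, 2))) ≈ -577.40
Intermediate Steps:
Function('g')(B) = Add(-8, Mul(Rational(1, 2), B))
Function('K')(p) = Add(6, Pow(p, 2)) (Function('K')(p) = Add(Pow(p, 2), 6) = Add(6, Pow(p, 2)))
Function('h')(I, F) = Add(6, Pow(Add(-8, Mul(Rational(1, 2), I)), 2))
Function('o')(f) = Mul(-9, Pow(2, Rational(1, 2)), Pow(f, Rational(1, 2))) (Function('o')(f) = Mul(-9, Pow(Add(f, f), Rational(1, 2))) = Mul(-9, Pow(Mul(2, f), Rational(1, 2))) = Mul(-9, Mul(Pow(2, Rational(1, 2)), Pow(f, Rational(1, 2)))) = Mul(-9, Pow(2, Rational(1, 2)), Pow(f, Rational(1, 2))))
Mul(Add(Function('X')(-9, -8), Function('L')(1)), Function('o')(Function('h')(4, 0))) = Mul(Add(Add(-2, Mul(-1, -8)), 1), Mul(-9, Pow(2, Rational(1, 2)), Pow(Add(6, Mul(Rational(1, 4), Pow(Add(-16, 4), 2))), Rational(1, 2)))) = Mul(Add(Add(-2, 8), 1), Mul(-9, Pow(2, Rational(1, 2)), Pow(Add(6, Mul(Rational(1, 4), Pow(-12, 2))), Rational(1, 2)))) = Mul(Add(6, 1), Mul(-9, Pow(2, Rational(1, 2)), Pow(Add(6, Mul(Rational(1, 4), 144)), Rational(1, 2)))) = Mul(7, Mul(-9, Pow(2, Rational(1, 2)), Pow(Add(6, 36), Rational(1, 2)))) = Mul(7, Mul(-9, Pow(2, Rational(1, 2)), Pow(42, Rational(1, 2)))) = Mul(7, Mul(-18, Pow(21, Rational(1, 2)))) = Mul(-126, Pow(21, Rational(1, 2)))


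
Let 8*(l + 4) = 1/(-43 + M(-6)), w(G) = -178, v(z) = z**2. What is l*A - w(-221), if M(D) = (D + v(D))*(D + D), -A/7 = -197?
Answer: -17211091/3224 ≈ -5338.4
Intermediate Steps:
A = 1379 (A = -7*(-197) = 1379)
M(D) = 2*D*(D + D**2) (M(D) = (D + D**2)*(D + D) = (D + D**2)*(2*D) = 2*D*(D + D**2))
l = -12897/3224 (l = -4 + 1/(8*(-43 + 2*(-6)**2*(1 - 6))) = -4 + 1/(8*(-43 + 2*36*(-5))) = -4 + 1/(8*(-43 - 360)) = -4 + (1/8)/(-403) = -4 + (1/8)*(-1/403) = -4 - 1/3224 = -12897/3224 ≈ -4.0003)
l*A - w(-221) = -12897/3224*1379 - 1*(-178) = -17784963/3224 + 178 = -17211091/3224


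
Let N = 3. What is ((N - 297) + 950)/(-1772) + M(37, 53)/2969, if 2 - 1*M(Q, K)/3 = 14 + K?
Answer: -573301/1315267 ≈ -0.43588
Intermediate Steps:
M(Q, K) = -36 - 3*K (M(Q, K) = 6 - 3*(14 + K) = 6 + (-42 - 3*K) = -36 - 3*K)
((N - 297) + 950)/(-1772) + M(37, 53)/2969 = ((3 - 297) + 950)/(-1772) + (-36 - 3*53)/2969 = (-294 + 950)*(-1/1772) + (-36 - 159)*(1/2969) = 656*(-1/1772) - 195*1/2969 = -164/443 - 195/2969 = -573301/1315267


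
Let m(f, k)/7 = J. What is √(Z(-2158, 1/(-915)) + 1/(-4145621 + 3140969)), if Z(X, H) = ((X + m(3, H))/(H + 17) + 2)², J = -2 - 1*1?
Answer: √223141891504093728566/118381494 ≈ 126.18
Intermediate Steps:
J = -3 (J = -2 - 1 = -3)
m(f, k) = -21 (m(f, k) = 7*(-3) = -21)
Z(X, H) = (2 + (-21 + X)/(17 + H))² (Z(X, H) = ((X - 21)/(H + 17) + 2)² = ((-21 + X)/(17 + H) + 2)² = (2 + (-21 + X)/(17 + H))²)
√(Z(-2158, 1/(-915)) + 1/(-4145621 + 3140969)) = √((13 - 2158 + 2/(-915))²/(17 + 1/(-915))² + 1/(-4145621 + 3140969)) = √((13 - 2158 + 2*(-1/915))²/(17 - 1/915)² + 1/(-1004652)) = √((13 - 2158 - 2/915)²/(15554/915)² - 1/1004652) = √(837225*(-1962677/915)²/241926916 - 1/1004652) = √((837225/241926916)*(3852101006329/837225) - 1/1004652) = √(3852101006329/241926916 - 1/1004652) = √(43977511136005859/2761958636514) = √223141891504093728566/118381494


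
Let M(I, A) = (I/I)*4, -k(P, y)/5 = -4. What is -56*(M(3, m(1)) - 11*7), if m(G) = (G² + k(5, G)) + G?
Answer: 4088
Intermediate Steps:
k(P, y) = 20 (k(P, y) = -5*(-4) = 20)
m(G) = 20 + G + G² (m(G) = (G² + 20) + G = (20 + G²) + G = 20 + G + G²)
M(I, A) = 4 (M(I, A) = 1*4 = 4)
-56*(M(3, m(1)) - 11*7) = -56*(4 - 11*7) = -56*(4 - 77) = -56*(-73) = 4088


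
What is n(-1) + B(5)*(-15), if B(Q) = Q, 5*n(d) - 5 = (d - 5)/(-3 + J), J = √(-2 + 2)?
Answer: -368/5 ≈ -73.600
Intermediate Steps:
J = 0 (J = √0 = 0)
n(d) = 4/3 - d/15 (n(d) = 1 + ((d - 5)/(-3 + 0))/5 = 1 + ((-5 + d)/(-3))/5 = 1 + ((-5 + d)*(-⅓))/5 = 1 + (5/3 - d/3)/5 = 1 + (⅓ - d/15) = 4/3 - d/15)
n(-1) + B(5)*(-15) = (4/3 - 1/15*(-1)) + 5*(-15) = (4/3 + 1/15) - 75 = 7/5 - 75 = -368/5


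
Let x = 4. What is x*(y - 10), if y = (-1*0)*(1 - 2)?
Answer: -40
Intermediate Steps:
y = 0 (y = 0*(-1) = 0)
x*(y - 10) = 4*(0 - 10) = 4*(-10) = -40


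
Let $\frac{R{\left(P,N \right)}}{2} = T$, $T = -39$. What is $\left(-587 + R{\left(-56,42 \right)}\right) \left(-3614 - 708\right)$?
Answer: $2874130$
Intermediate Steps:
$R{\left(P,N \right)} = -78$ ($R{\left(P,N \right)} = 2 \left(-39\right) = -78$)
$\left(-587 + R{\left(-56,42 \right)}\right) \left(-3614 - 708\right) = \left(-587 - 78\right) \left(-3614 - 708\right) = \left(-665\right) \left(-4322\right) = 2874130$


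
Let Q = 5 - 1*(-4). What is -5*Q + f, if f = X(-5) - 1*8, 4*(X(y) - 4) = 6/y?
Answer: -493/10 ≈ -49.300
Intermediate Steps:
X(y) = 4 + 3/(2*y) (X(y) = 4 + (6/y)/4 = 4 + 3/(2*y))
f = -43/10 (f = (4 + (3/2)/(-5)) - 1*8 = (4 + (3/2)*(-⅕)) - 8 = (4 - 3/10) - 8 = 37/10 - 8 = -43/10 ≈ -4.3000)
Q = 9 (Q = 5 + 4 = 9)
-5*Q + f = -5*9 - 43/10 = -45 - 43/10 = -493/10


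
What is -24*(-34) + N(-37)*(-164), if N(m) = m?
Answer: 6884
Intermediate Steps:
-24*(-34) + N(-37)*(-164) = -24*(-34) - 37*(-164) = 816 + 6068 = 6884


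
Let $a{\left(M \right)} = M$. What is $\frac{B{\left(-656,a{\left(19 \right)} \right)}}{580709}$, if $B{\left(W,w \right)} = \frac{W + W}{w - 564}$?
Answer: $\frac{1312}{316486405} \approx 4.1455 \cdot 10^{-6}$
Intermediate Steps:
$B{\left(W,w \right)} = \frac{2 W}{-564 + w}$
$\frac{B{\left(-656,a{\left(19 \right)} \right)}}{580709} = \frac{2 \left(-656\right) \frac{1}{-564 + 19}}{580709} = 2 \left(-656\right) \frac{1}{-545} \cdot \frac{1}{580709} = 2 \left(-656\right) \left(- \frac{1}{545}\right) \frac{1}{580709} = \frac{1312}{545} \cdot \frac{1}{580709} = \frac{1312}{316486405}$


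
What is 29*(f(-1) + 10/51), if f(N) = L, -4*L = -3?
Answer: 5597/204 ≈ 27.436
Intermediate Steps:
L = ¾ (L = -¼*(-3) = ¾ ≈ 0.75000)
f(N) = ¾
29*(f(-1) + 10/51) = 29*(¾ + 10/51) = 29*(193/204) = 5597/204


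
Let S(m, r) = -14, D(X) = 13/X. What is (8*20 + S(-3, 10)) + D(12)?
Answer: 1765/12 ≈ 147.08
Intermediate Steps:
(8*20 + S(-3, 10)) + D(12) = (8*20 - 14) + 13/12 = (160 - 14) + 13*(1/12) = 146 + 13/12 = 1765/12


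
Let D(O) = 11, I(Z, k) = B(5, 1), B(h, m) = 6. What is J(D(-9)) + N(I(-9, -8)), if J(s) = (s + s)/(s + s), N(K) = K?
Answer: 7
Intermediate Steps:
I(Z, k) = 6
J(s) = 1 (J(s) = (2*s)/((2*s)) = (2*s)*(1/(2*s)) = 1)
J(D(-9)) + N(I(-9, -8)) = 1 + 6 = 7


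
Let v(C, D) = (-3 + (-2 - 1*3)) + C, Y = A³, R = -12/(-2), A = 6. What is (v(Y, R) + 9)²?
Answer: 47089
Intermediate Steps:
R = 6 (R = -12*(-½) = 6)
Y = 216 (Y = 6³ = 216)
v(C, D) = -8 + C (v(C, D) = (-3 + (-2 - 3)) + C = (-3 - 5) + C = -8 + C)
(v(Y, R) + 9)² = ((-8 + 216) + 9)² = (208 + 9)² = 217² = 47089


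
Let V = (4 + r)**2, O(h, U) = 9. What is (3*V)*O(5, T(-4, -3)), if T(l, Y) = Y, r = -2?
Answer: 108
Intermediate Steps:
V = 4 (V = (4 - 2)**2 = 2**2 = 4)
(3*V)*O(5, T(-4, -3)) = (3*4)*9 = 12*9 = 108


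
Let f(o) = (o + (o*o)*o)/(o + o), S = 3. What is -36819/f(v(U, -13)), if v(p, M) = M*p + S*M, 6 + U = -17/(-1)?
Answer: -73638/33125 ≈ -2.2230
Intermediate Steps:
U = 11 (U = -6 - 17/(-1) = -6 - 17*(-1) = -6 + 17 = 11)
v(p, M) = 3*M + M*p (v(p, M) = M*p + 3*M = 3*M + M*p)
f(o) = (o + o³)/(2*o) (f(o) = (o + o²*o)/((2*o)) = (o + o³)*(1/(2*o)) = (o + o³)/(2*o))
-36819/f(v(U, -13)) = -36819/(½ + (-13*(3 + 11))²/2) = -36819/(½ + (-13*14)²/2) = -36819/(½ + (½)*(-182)²) = -36819/(½ + (½)*33124) = -36819/(½ + 16562) = -36819/33125/2 = -36819*2/33125 = -73638/33125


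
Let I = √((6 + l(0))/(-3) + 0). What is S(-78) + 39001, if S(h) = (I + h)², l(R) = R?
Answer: 45083 - 156*I*√2 ≈ 45083.0 - 220.62*I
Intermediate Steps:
I = I*√2 (I = √((6 + 0)/(-3) + 0) = √(-⅓*6 + 0) = √(-2 + 0) = √(-2) = I*√2 ≈ 1.4142*I)
S(h) = (h + I*√2)² (S(h) = (I*√2 + h)² = (h + I*√2)²)
S(-78) + 39001 = (-78 + I*√2)² + 39001 = 39001 + (-78 + I*√2)²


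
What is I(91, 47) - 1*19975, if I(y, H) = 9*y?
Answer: -19156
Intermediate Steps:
I(91, 47) - 1*19975 = 9*91 - 1*19975 = 819 - 19975 = -19156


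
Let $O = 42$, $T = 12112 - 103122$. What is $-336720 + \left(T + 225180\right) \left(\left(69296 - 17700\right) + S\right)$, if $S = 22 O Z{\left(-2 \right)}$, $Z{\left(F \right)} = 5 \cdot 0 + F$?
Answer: $6674352440$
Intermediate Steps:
$T = -91010$ ($T = 12112 - 103122 = -91010$)
$Z{\left(F \right)} = F$ ($Z{\left(F \right)} = 0 + F = F$)
$S = -1848$ ($S = 22 \cdot 42 \left(-2\right) = 924 \left(-2\right) = -1848$)
$-336720 + \left(T + 225180\right) \left(\left(69296 - 17700\right) + S\right) = -336720 + \left(-91010 + 225180\right) \left(\left(69296 - 17700\right) - 1848\right) = -336720 + 134170 \left(\left(69296 - 17700\right) - 1848\right) = -336720 + 134170 \left(51596 - 1848\right) = -336720 + 134170 \cdot 49748 = -336720 + 6674689160 = 6674352440$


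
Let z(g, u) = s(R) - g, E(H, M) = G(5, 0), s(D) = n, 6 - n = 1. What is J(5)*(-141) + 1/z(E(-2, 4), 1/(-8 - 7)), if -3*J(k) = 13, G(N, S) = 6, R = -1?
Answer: 610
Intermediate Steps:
n = 5 (n = 6 - 1*1 = 6 - 1 = 5)
s(D) = 5
E(H, M) = 6
J(k) = -13/3 (J(k) = -⅓*13 = -13/3)
z(g, u) = 5 - g
J(5)*(-141) + 1/z(E(-2, 4), 1/(-8 - 7)) = -13/3*(-141) + 1/(5 - 1*6) = 611 + 1/(5 - 6) = 611 + 1/(-1) = 611 - 1 = 610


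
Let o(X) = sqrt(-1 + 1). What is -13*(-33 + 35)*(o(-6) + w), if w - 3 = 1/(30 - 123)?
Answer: -7228/93 ≈ -77.720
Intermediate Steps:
o(X) = 0 (o(X) = sqrt(0) = 0)
w = 278/93 (w = 3 + 1/(30 - 123) = 3 + 1/(-93) = 3 - 1/93 = 278/93 ≈ 2.9892)
-13*(-33 + 35)*(o(-6) + w) = -13*(-33 + 35)*(0 + 278/93) = -26*278/93 = -13*556/93 = -7228/93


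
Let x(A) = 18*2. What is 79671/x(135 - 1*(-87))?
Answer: 26557/12 ≈ 2213.1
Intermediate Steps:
x(A) = 36
79671/x(135 - 1*(-87)) = 79671/36 = 79671*(1/36) = 26557/12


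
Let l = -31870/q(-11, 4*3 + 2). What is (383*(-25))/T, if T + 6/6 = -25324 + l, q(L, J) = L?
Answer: 21065/49341 ≈ 0.42693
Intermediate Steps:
l = 31870/11 (l = -31870/(-11) = -31870*(-1/11) = 31870/11 ≈ 2897.3)
T = -246705/11 (T = -1 + (-25324 + 31870/11) = -1 - 246694/11 = -246705/11 ≈ -22428.)
(383*(-25))/T = (383*(-25))/(-246705/11) = -9575*(-11/246705) = 21065/49341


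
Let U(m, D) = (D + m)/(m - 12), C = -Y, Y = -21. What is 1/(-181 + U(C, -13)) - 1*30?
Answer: -48639/1621 ≈ -30.006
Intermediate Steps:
C = 21 (C = -1*(-21) = 21)
U(m, D) = (D + m)/(-12 + m)
1/(-181 + U(C, -13)) - 1*30 = 1/(-181 + (-13 + 21)/(-12 + 21)) - 1*30 = 1/(-181 + 8/9) - 30 = 1/(-1621/9) - 30 = -9/1621 - 30 = -48639/1621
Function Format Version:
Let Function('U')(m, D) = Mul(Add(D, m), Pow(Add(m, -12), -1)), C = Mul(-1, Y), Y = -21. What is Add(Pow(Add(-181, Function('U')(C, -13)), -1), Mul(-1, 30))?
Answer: Rational(-48639, 1621) ≈ -30.006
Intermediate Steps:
C = 21 (C = Mul(-1, -21) = 21)
Function('U')(m, D) = Mul(Pow(Add(-12, m), -1), Add(D, m)) (Function('U')(m, D) = Mul(Add(D, m), Pow(Add(-12, m), -1)) = Mul(Pow(Add(-12, m), -1), Add(D, m)))
Add(Pow(Add(-181, Function('U')(C, -13)), -1), Mul(-1, 30)) = Add(Pow(Add(-181, Mul(Pow(Add(-12, 21), -1), Add(-13, 21))), -1), Mul(-1, 30)) = Add(Pow(Add(-181, Mul(Pow(9, -1), 8)), -1), -30) = Add(Pow(Add(-181, Mul(Rational(1, 9), 8)), -1), -30) = Add(Pow(Add(-181, Rational(8, 9)), -1), -30) = Add(Pow(Rational(-1621, 9), -1), -30) = Add(Rational(-9, 1621), -30) = Rational(-48639, 1621)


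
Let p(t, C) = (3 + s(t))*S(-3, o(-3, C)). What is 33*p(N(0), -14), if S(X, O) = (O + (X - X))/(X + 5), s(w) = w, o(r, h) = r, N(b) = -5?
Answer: 99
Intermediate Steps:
S(X, O) = O/(5 + X) (S(X, O) = (O + 0)/(5 + X) = O/(5 + X))
p(t, C) = -9/2 - 3*t/2 (p(t, C) = (3 + t)*(-3/(5 - 3)) = (3 + t)*(-3/2) = -9/2 - 3*t/2)
33*p(N(0), -14) = 33*(-9/2 - 3/2*(-5)) = 33*(-9/2 + 15/2) = 33*3 = 99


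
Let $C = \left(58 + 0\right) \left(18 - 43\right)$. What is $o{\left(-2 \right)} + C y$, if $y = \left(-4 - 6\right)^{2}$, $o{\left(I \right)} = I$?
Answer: $-145002$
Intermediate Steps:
$C = -1450$ ($C = 58 \left(-25\right) = -1450$)
$y = 100$ ($y = \left(-10\right)^{2} = 100$)
$o{\left(-2 \right)} + C y = -2 - 145000 = -145002$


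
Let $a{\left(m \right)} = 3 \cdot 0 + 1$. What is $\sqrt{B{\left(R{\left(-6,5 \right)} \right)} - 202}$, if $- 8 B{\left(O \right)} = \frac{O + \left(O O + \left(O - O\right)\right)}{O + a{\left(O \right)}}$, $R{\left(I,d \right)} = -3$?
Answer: $\frac{i \sqrt{3226}}{4} \approx 14.199 i$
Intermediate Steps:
$a{\left(m \right)} = 1$ ($a{\left(m \right)} = 0 + 1 = 1$)
$B{\left(O \right)} = - \frac{O + O^{2}}{8 \left(1 + O\right)}$ ($B{\left(O \right)} = - \frac{\left(O + \left(O O + \left(O - O\right)\right)\right) \frac{1}{O + 1}}{8} = - \frac{\left(O + \left(O^{2} + 0\right)\right) \frac{1}{1 + O}}{8} = - \frac{\left(O + O^{2}\right) \frac{1}{1 + O}}{8} = - \frac{\frac{1}{1 + O} \left(O + O^{2}\right)}{8} = - \frac{O + O^{2}}{8 \left(1 + O\right)}$)
$\sqrt{B{\left(R{\left(-6,5 \right)} \right)} - 202} = \sqrt{\left(- \frac{1}{8}\right) \left(-3\right) - 202} = \sqrt{\frac{3}{8} - 202} = \sqrt{- \frac{1613}{8}} = \frac{i \sqrt{3226}}{4}$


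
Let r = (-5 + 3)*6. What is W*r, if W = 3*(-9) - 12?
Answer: 468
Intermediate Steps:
W = -39 (W = -27 - 12 = -39)
r = -12 (r = -2*6 = -12)
W*r = -39*(-12) = 468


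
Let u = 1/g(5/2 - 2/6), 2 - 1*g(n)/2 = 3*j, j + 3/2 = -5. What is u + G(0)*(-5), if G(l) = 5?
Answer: -1074/43 ≈ -24.977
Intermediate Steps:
j = -13/2 (j = -3/2 - 5 = -13/2 ≈ -6.5000)
g(n) = 43 (g(n) = 4 - 6*(-13)/2 = 4 - 2*(-39/2) = 4 + 39 = 43)
u = 1/43 ≈ 0.023256
u + G(0)*(-5) = 1/43 + 5*(-5) = 1/43 - 25 = -1074/43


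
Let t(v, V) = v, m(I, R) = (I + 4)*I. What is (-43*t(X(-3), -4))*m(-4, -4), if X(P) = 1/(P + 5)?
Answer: 0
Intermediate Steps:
X(P) = 1/(5 + P)
m(I, R) = I*(4 + I) (m(I, R) = (4 + I)*I = I*(4 + I))
(-43*t(X(-3), -4))*m(-4, -4) = (-43/(5 - 3))*(-4*(4 - 4)) = (-43/2)*(-4*0) = -43*½*0 = -43/2*0 = 0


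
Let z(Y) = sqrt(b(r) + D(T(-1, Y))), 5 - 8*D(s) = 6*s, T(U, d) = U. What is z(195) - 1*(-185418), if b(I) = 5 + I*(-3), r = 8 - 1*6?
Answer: 185418 + sqrt(6)/4 ≈ 1.8542e+5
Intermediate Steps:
r = 2 (r = 8 - 6 = 2)
D(s) = 5/8 - 3*s/4
b(I) = 5 - 3*I
z(Y) = sqrt(6)/4 (z(Y) = sqrt((5 - 3*2) + (5/8 - 3/4*(-1))) = sqrt((5 - 6) + (5/8 + 3/4)) = sqrt(-1 + 11/8) = sqrt(3/8) = sqrt(6)/4)
z(195) - 1*(-185418) = sqrt(6)/4 - 1*(-185418) = sqrt(6)/4 + 185418 = 185418 + sqrt(6)/4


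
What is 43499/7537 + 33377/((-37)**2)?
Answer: 311112580/10318153 ≈ 30.152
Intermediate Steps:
43499/7537 + 33377/((-37)**2) = 43499*(1/7537) + 33377/1369 = 43499/7537 + 33377*(1/1369) = 43499/7537 + 33377/1369 = 311112580/10318153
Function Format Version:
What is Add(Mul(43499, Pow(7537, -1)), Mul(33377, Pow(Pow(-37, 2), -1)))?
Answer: Rational(311112580, 10318153) ≈ 30.152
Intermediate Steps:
Add(Mul(43499, Pow(7537, -1)), Mul(33377, Pow(Pow(-37, 2), -1))) = Add(Mul(43499, Rational(1, 7537)), Mul(33377, Pow(1369, -1))) = Add(Rational(43499, 7537), Mul(33377, Rational(1, 1369))) = Add(Rational(43499, 7537), Rational(33377, 1369)) = Rational(311112580, 10318153)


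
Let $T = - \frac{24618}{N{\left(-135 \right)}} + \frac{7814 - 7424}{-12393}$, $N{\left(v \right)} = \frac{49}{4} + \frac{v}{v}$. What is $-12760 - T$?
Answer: $- \frac{2386917958}{218943} \approx -10902.0$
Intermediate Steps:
$N{\left(v \right)} = \frac{53}{4}$ ($N{\left(v \right)} = 49 \cdot \frac{1}{4} + 1 = \frac{49}{4} + 1 = \frac{53}{4}$)
$T = - \frac{406794722}{218943}$ ($T = - \frac{24618}{\frac{53}{4}} + \frac{7814 - 7424}{-12393} = \left(-24618\right) \frac{4}{53} + 390 \left(- \frac{1}{12393}\right) = - \frac{98472}{53} - \frac{130}{4131} = - \frac{406794722}{218943} \approx -1858.0$)
$-12760 - T = -12760 - - \frac{406794722}{218943} = -12760 + \frac{406794722}{218943} = - \frac{2386917958}{218943}$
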